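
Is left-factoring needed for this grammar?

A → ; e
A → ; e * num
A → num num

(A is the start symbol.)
Yes, A has productions with common prefix '; e'

Left-factoring is needed when two productions for the same non-terminal
share a common prefix on the right-hand side.

Productions for A:
  A → ; e
  A → ; e * num
  A → num num

Found common prefix '; e' in productions for A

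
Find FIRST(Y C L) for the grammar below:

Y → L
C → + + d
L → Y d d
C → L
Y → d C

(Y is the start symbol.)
{ 'd' }

FIRST sets of the non-terminals involved (from the grammar, by fixed-point iteration):
  FIRST(Y) = { 'd' }

To compute FIRST(Y C L), process the symbols left to right:
Symbol Y is a non-terminal. Add FIRST(Y) \ {ε} = { 'd' }
Y is not nullable (ε ∉ FIRST(Y)), so stop here.
FIRST(Y C L) = { 'd' }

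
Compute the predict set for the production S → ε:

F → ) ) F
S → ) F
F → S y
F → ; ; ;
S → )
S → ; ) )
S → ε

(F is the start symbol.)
{ 'y' }

PREDICT(S → ε) = (FIRST(RHS) \ {ε}) ∪ (FOLLOW(S) if ε ∈ FIRST(RHS), i.e. RHS ⇒* ε)
The right-hand side is ε (FIRST(ε) = { ε }), so the predict set is FOLLOW(S) = { 'y' }
PREDICT(S → ε) = { 'y' }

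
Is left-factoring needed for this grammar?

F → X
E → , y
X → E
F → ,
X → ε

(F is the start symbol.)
No, left-factoring is not needed

Left-factoring is needed when two productions for the same non-terminal
share a common prefix on the right-hand side.

Productions for F:
  F → X
  F → ,
Productions for X:
  X → E
  X → ε

No common prefixes found.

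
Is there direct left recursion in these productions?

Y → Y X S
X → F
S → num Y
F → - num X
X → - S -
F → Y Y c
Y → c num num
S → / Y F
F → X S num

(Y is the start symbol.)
Y → Y X S: LEFT RECURSIVE (starts with Y)
X → F: starts with F
S → num Y: starts with num
F → - num X: starts with '-'
X → - S -: starts with '-'
F → Y Y c: starts with Y
Y → c num num: starts with c
S → / Y F: starts with '/'
F → X S num: starts with X

The grammar has direct left recursion on: Y.

Answer: Yes, Y is left-recursive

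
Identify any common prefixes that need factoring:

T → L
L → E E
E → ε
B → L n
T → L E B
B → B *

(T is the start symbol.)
Left-factoring is needed when two productions for the same non-terminal
share a common prefix on the right-hand side.

Productions for T:
  T → L
  T → L E B
Productions for B:
  B → L n
  B → B *

Found common prefix 'L' in productions for T

Answer: Yes, T has productions with common prefix 'L'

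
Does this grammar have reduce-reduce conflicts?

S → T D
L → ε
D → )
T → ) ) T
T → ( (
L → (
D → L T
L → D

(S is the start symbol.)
Yes — I7: [L → D .] vs [S → T D .]

Augment with S' → S and build the canonical LR(0) collection (I0 = CLOSURE({[S' → . S]}), then GOTO on every symbol after a dot until no new states appear). It has 13 states:
  I0: { [S → . T D], [S' → . S], [T → . ( (], [T → . ) ) T] }  — shift
  I1: { [T → ( . (] }  — shift
  I2: { [T → ) . ) T] }  — shift
  I3: { [S' → S .] }  — accept
  I4: { [D → . )], [D → . L T], [L → . (], [L → . D], [L → .], [S → T . D] }  — shift, reduce
  I5: { [L → ( .] }  — reduce
  I6: { [D → ) .] }  — reduce
  I7: { [L → D .], [S → T D .] }  — 2 reduces
  I8: { [D → L . T], [T → . ( (], [T → . ) ) T] }  — shift
  I9: { [D → L T .] }  — reduce
  I10: { [T → ) ) . T], [T → . ( (], [T → . ) ) T] }  — shift
  I11: { [T → ) ) T .] }  — reduce
  I12: { [T → ( ( .] }  — reduce

I7 contains complete items [L → D .], [S → T D .] — reduce-reduce conflict.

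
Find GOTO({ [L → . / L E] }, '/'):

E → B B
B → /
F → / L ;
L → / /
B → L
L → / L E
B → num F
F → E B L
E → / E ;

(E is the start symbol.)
{ [L → . / /], [L → . / L E], [L → / . L E] }

GOTO(I, '/') = CLOSURE({ [A → αX.β] : [A → α.Xβ] ∈ I, X = '/' })

Items with dot before '/', with the dot advanced:
  [L → . / L E] → [L → / . L E]
Closure of the advanced items:
  [L → / . L E] has the dot before L: add [L → . / /], [L → . / L E]

GOTO = { [L → . / /], [L → . / L E], [L → / . L E] }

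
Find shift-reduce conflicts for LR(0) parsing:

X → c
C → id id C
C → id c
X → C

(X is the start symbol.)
No shift-reduce conflicts

Augment with X' → X and build the canonical LR(0) collection (I0 = CLOSURE({[X' → . X]}), then GOTO on every symbol after a dot until no new states appear). It has 8 states:
  I0: { [C → . id c], [C → . id id C], [X → . C], [X → . c], [X' → . X] }  — shift
  I1: { [X → C .] }  — reduce
  I2: { [X' → X .] }  — accept
  I3: { [X → c .] }  — reduce
  I4: { [C → id . c], [C → id . id C] }  — shift
  I5: { [C → id c .] }  — reduce
  I6: { [C → . id c], [C → . id id C], [C → id id . C] }  — shift
  I7: { [C → id id C .] }  — reduce

No state contains both a complete item and a shift item.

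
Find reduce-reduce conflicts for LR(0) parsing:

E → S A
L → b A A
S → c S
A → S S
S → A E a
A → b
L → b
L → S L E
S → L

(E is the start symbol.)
Yes — I5: [A → b .] vs [L → b .]

Augment with E' → E and build the canonical LR(0) collection (I0 = CLOSURE({[E' → . E]}), then GOTO on every symbol after a dot until no new states appear). It has 17 states:
  I0: { [A → . S S], [A → . b], [E → . S A], [E' → . E], [L → . S L E], [L → . b A A], [L → . b], [S → . A E a], [S → . L], [S → . c S] }  — shift
  I1: { [A → . S S], [A → . b], [E → . S A], [L → . S L E], [L → . b A A], [L → . b], [S → . A E a], [S → . L], [S → . c S], [S → A . E a] }  — shift
  I2: { [E' → E .] }  — accept
  I3: { [S → L .] }  — reduce
  I4: { [A → . S S], [A → . b], [A → S . S], [E → S . A], [L → . S L E], [L → . b A A], [L → . b], [L → S . L E], [S → . A E a], [S → . L], [S → . c S] }  — shift
  I5: { [A → . S S], [A → . b], [A → b .], [L → . S L E], [L → . b A A], [L → . b], [L → b . A A], [L → b .], [S → . A E a], [S → . L], [S → . c S] }  — shift, 2 reduces
  I6: { [A → . S S], [A → . b], [L → . S L E], [L → . b A A], [L → . b], [S → . A E a], [S → . L], [S → . c S], [S → c . S] }  — shift
  I7: { [A → . S S], [A → . b], [A → S . S], [L → . S L E], [L → . b A A], [L → . b], [L → S . L E], [S → . A E a], [S → . L], [S → . c S], [S → c S .] }  — shift, reduce
  I8: { [A → . S S], [A → . b], [E → . S A], [L → . S L E], [L → . b A A], [L → . b], [L → S L . E], [S → . A E a], [S → . L], [S → . c S], [S → L .] }  — shift, reduce
  I9: { [A → . S S], [A → . b], [A → S . S], [A → S S .], [L → . S L E], [L → . b A A], [L → . b], [L → S . L E], [S → . A E a], [S → . L], [S → . c S] }  — shift, reduce
  I10: { [L → S L E .] }  — reduce
  I11: { [A → . S S], [A → . b], [E → . S A], [L → . S L E], [L → . b A A], [L → . b], [L → b A . A], [S → . A E a], [S → . L], [S → . c S], [S → A . E a] }  — shift
  I12: { [A → . S S], [A → . b], [A → S . S], [L → . S L E], [L → . b A A], [L → . b], [L → S . L E], [S → . A E a], [S → . L], [S → . c S] }  — shift
  I13: { [A → . S S], [A → . b], [E → . S A], [L → . S L E], [L → . b A A], [L → . b], [L → b A A .], [S → . A E a], [S → . L], [S → . c S], [S → A . E a] }  — shift, reduce
  I14: { [S → A E . a] }  — shift
  I15: { [S → A E a .] }  — reduce
  I16: { [A → . S S], [A → . b], [E → . S A], [E → S A .], [L → . S L E], [L → . b A A], [L → . b], [S → . A E a], [S → . L], [S → . c S], [S → A . E a] }  — shift, reduce

I5 contains complete items [A → b .], [L → b .] — reduce-reduce conflict.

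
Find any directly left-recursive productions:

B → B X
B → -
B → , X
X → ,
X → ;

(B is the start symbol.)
Yes, B is left-recursive

B → B X: LEFT RECURSIVE (starts with B)
B → -: starts with '-'
B → , X: starts with ','
X → ,: starts with ','
X → ;: starts with ';'

The grammar has direct left recursion on: B.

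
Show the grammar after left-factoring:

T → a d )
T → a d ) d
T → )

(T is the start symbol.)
T → a d ) T'
T' → ε
T' → d
T → )

Left-factoring transforms A → αβ₁ | αβ₂ into A → αA' and A' → β₁ | β₂
(α is the longest common prefix among the alternatives). Repeat until
no nonterminal has two alternatives with a common prefix.

Round 1: T has alternatives sharing prefix 'a d )'. Introduce T': T → a d ) T'
  Add: T' → ε
  Add: T' → d

No remaining common prefixes — done.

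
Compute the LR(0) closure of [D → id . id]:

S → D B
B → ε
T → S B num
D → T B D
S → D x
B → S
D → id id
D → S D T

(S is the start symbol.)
To compute CLOSURE, for each item [A → α.Bβ] where B is a non-terminal, add [B → .γ] for all productions B → γ; repeat for the newly added items until nothing changes.

Start with: [D → id . id]
The dot precedes the terminal id, so nothing is added.

CLOSURE = { [D → id . id] }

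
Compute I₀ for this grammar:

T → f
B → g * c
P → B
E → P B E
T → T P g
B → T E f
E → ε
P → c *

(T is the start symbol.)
{ [T → . T P g], [T → . f], [T' → . T] }

First, augment the grammar with T' → T
I₀ = CLOSURE({ [T' → . T] }):
  [T' → . T] has the dot before T: add [T → . f], [T → . T P g]
No further items can be added.

I₀ = { [T → . T P g], [T → . f], [T' → . T] }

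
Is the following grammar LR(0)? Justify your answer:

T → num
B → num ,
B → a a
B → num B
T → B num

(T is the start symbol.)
No. Shift-reduce conflict between [T → num .] and [B → . a a]

A grammar is LR(0) if no state in the canonical LR(0) collection has:
  - both a shift item (dot before a terminal) and a complete item (shift-reduce conflict), or
  - two or more complete items (reduce-reduce conflict; the accept item [T' → T .] counts as a complete item here).

Augment with T' → T and build the canonical LR(0) collection (I0 = CLOSURE({[T' → . T]}), then GOTO on every symbol after a dot until no new states appear). It has 10 states:
  I0: { [B → . a a], [B → . num ,], [B → . num B], [T → . B num], [T → . num], [T' → . T] }  — shift
  I1: { [T → B . num] }  — shift
  I2: { [T' → T .] }  — accept
  I3: { [B → a . a] }  — shift
  I4: { [B → . a a], [B → . num ,], [B → . num B], [B → num . ,], [B → num . B], [T → num .] }  — shift, reduce
  I5: { [B → num , .] }  — reduce
  I6: { [B → num B .] }  — reduce
  I7: { [B → . a a], [B → . num ,], [B → . num B], [B → num . ,], [B → num . B] }  — shift
  I8: { [B → a a .] }  — reduce
  I9: { [T → B num .] }  — reduce

Conflict in state I4:
  Shift-reduce conflict between [T → num .] and [B → . a a]
So the grammar is NOT LR(0).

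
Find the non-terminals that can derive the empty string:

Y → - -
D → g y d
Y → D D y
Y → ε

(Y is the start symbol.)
A non-terminal is nullable if it can derive ε (the empty string): either it has an ε-production, or it has a production whose right-hand side consists entirely of nullable non-terminals.

ε-productions: Y → ε
So Y is immediately nullable.
No further non-terminal can be added: every production for the remaining non-terminals contains a terminal or a non-nullable non-terminal.
Nullable = { 'Y' }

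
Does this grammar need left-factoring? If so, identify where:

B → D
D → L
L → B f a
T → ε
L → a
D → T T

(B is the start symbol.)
No, left-factoring is not needed

Left-factoring is needed when two productions for the same non-terminal
share a common prefix on the right-hand side.

Productions for D:
  D → L
  D → T T
Productions for L:
  L → B f a
  L → a

No common prefixes found.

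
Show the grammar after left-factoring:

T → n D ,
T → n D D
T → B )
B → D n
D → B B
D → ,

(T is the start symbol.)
Left-factoring transforms A → αβ₁ | αβ₂ into A → αA' and A' → β₁ | β₂
(α is the longest common prefix among the alternatives). Repeat until
no nonterminal has two alternatives with a common prefix.

Round 1: T has alternatives sharing prefix 'n D'. Introduce T': T → n D T'
  Add: T' → ,
  Add: T' → D

No remaining common prefixes — done.

Resulting grammar:
T → n D T'
T' → ,
T' → D
T → B )
B → D n
D → B B
D → ,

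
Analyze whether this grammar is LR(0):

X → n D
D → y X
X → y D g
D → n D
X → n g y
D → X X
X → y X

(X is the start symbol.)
No. Shift-reduce conflict between [X → y X .] and [X → . n D]

A grammar is LR(0) if no state in the canonical LR(0) collection has:
  - both a shift item (dot before a terminal) and a complete item (shift-reduce conflict), or
  - two or more complete items (reduce-reduce conflict; the accept item [X' → X .] counts as a complete item here).

Augment with X' → X and build the canonical LR(0) collection (I0 = CLOSURE({[X' → . X]}), then GOTO on every symbol after a dot until no new states appear). It has 16 states:
  I0: { [X → . n D], [X → . n g y], [X → . y D g], [X → . y X], [X' → . X] }  — shift
  I1: { [X' → X .] }  — accept
  I2: { [D → . X X], [D → . n D], [D → . y X], [X → . n D], [X → . n g y], [X → . y D g], [X → . y X], [X → n . D], [X → n . g y] }  — shift
  I3: { [D → . X X], [D → . n D], [D → . y X], [X → . n D], [X → . n g y], [X → . y D g], [X → . y X], [X → y . D g], [X → y . X] }  — shift
  I4: { [X → y D . g] }  — shift
  I5: { [D → X . X], [X → . n D], [X → . n g y], [X → . y D g], [X → . y X], [X → y X .] }  — shift, reduce
  I6: { [D → . X X], [D → . n D], [D → . y X], [D → n . D], [X → . n D], [X → . n g y], [X → . y D g], [X → . y X], [X → n . D], [X → n . g y] }  — shift
  I7: { [D → . X X], [D → . n D], [D → . y X], [D → y . X], [X → . n D], [X → . n g y], [X → . y D g], [X → . y X], [X → y . D g], [X → y . X] }  — shift
  I8: { [D → X . X], [D → y X .], [X → . n D], [X → . n g y], [X → . y D g], [X → . y X], [X → y X .] }  — shift, 2 reduces
  I9: { [D → X X .] }  — reduce
  I10: { [D → n D .], [X → n D .] }  — 2 reduces
  I11: { [D → X . X], [X → . n D], [X → . n g y], [X → . y D g], [X → . y X] }  — shift
  I12: { [X → n g . y] }  — shift
  I13: { [X → n g y .] }  — reduce
  I14: { [X → y D g .] }  — reduce
  I15: { [X → n D .] }  — reduce

Conflict in state I5:
  Shift-reduce conflict between [X → y X .] and [X → . n D]
So the grammar is NOT LR(0).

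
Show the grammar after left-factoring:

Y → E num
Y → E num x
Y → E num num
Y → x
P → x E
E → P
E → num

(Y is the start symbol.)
Left-factoring transforms A → αβ₁ | αβ₂ into A → αA' and A' → β₁ | β₂
(α is the longest common prefix among the alternatives). Repeat until
no nonterminal has two alternatives with a common prefix.

Round 1: Y has alternatives sharing prefix 'E num'. Introduce Y': Y → E num Y'
  Add: Y' → ε
  Add: Y' → x
  Add: Y' → num

No remaining common prefixes — done.

Resulting grammar:
Y → E num Y'
Y' → ε
Y' → x
Y' → num
Y → x
P → x E
E → P
E → num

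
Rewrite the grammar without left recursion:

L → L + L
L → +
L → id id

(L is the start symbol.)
L → + L'
L → id id L'
L' → + L L'
L' → ε

L is directly left-recursive. The standard transformation for
  A → A α₁ | ... | A α_m | β₁ | ... | β_n
is
  A  → β₁ A' | ... | β_n A'
  A' → α₁ A' | ... | α_m A' | ε

L → + becomes L → + L'
L → id id becomes L → id id L'
L → L + L becomes L' → + L L'
Add L' → ε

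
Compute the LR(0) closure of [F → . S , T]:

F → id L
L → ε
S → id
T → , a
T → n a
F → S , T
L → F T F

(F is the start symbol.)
{ [F → . S , T], [S → . id] }

Start with: [F → . S , T]
  [F → . S , T] has the dot before S: add [S → . id]
No further items can be added.

CLOSURE = { [F → . S , T], [S → . id] }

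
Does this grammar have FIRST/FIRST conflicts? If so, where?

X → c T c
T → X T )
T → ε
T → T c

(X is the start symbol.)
Yes. T → X T ')' / T → T c on { 'c' }

A FIRST/FIRST conflict occurs when two productions N → α and N → β for the same non-terminal have FIRST(α) ∩ FIRST(β) ≠ ∅ (with ε ∈ FIRST of a nullable right-hand side, so two nullable alternatives also conflict).

FIRST sets of the non-terminals at (or reachable through a nullable prefix from) the front of some alternative:
  FIRST(X) = { 'c' }
  FIRST(T) = { 'c', ε }

Productions for T:
  T → X T ): FIRST = { 'c' }
  T → ε: FIRST = { ε }
  T → T c: FIRST = { 'c' }
X has only one production, so no FIRST/FIRST conflict is possible there.

Conflict for T: T → X T ) and T → T c
  Overlap: { 'c' }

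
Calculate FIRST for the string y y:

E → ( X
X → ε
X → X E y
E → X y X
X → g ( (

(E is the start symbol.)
To compute FIRST(y y), process the symbols left to right:
Symbol y is a terminal. Add 'y' and stop.
FIRST(y y) = { 'y' }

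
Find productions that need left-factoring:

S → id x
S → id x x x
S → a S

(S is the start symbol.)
Yes, S has productions with common prefix 'id x'

Left-factoring is needed when two productions for the same non-terminal
share a common prefix on the right-hand side.

Productions for S:
  S → id x
  S → id x x x
  S → a S

Found common prefix 'id x' in productions for S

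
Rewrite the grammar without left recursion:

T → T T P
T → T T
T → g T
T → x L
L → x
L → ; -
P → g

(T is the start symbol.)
T → g T T'
T → x L T'
T' → T P T'
T' → T T'
T' → ε
L → x
L → ; -
P → g

T is directly left-recursive. The standard transformation for
  A → A α₁ | ... | A α_m | β₁ | ... | β_n
is
  A  → β₁ A' | ... | β_n A'
  A' → α₁ A' | ... | α_m A' | ε

T → g T becomes T → g T T'
T → x L becomes T → x L T'
T → T T P becomes T' → T P T'
T → T T becomes T' → T T'
Add T' → ε

Productions for other non-terminals are unchanged:
  L → x
  L → ; -
  P → g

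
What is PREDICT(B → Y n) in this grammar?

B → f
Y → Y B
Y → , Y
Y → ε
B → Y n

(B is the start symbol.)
{ ',', 'f', 'n' }

PREDICT(B → Y n) = (FIRST(RHS) \ {ε}) ∪ (FOLLOW(B) if ε ∈ FIRST(RHS), i.e. RHS ⇒* ε)
FIRST(Y) = { ',', 'f', 'n', ε }
FIRST(Y n) = { ',', 'f', 'n' }
ε ∉ FIRST(Y n), so FOLLOW(B) is not added.
PREDICT(B → Y n) = { ',', 'f', 'n' }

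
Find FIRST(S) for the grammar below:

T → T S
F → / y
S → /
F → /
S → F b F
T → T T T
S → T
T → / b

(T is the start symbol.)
{ '/' }

To compute FIRST(S), examine every production with S on the left-hand side, reading each right-hand side left to right until a non-nullable symbol is reached.

FIRST sets of the other non-terminals involved (by the same procedure, iterated to a fixed point):
  FIRST(F) = { '/' }
  FIRST(T) = { '/' }

From S → /:
  - '/' is a terminal: add '/' and stop
From S → F b F:
  - F is a non-terminal: add FIRST(F) \ {ε} = { '/' }
    F is not nullable, so stop
From S → T:
  - T is a non-terminal: add FIRST(T) \ {ε} = { '/' }
    T is not nullable, so stop

Collecting: FIRST(S) = { '/' }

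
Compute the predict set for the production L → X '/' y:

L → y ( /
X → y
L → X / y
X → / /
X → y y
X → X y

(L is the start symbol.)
{ '/', 'y' }

PREDICT(L → X '/' y) = (FIRST(RHS) \ {ε}) ∪ (FOLLOW(L) if ε ∈ FIRST(RHS), i.e. RHS ⇒* ε)
FIRST(X) = { '/', 'y' }
FIRST(X '/' y) = { '/', 'y' }
ε ∉ FIRST(X '/' y), so FOLLOW(L) is not added.
PREDICT(L → X '/' y) = { '/', 'y' }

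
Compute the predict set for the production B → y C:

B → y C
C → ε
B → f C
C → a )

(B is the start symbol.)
PREDICT(B → y C) = (FIRST(RHS) \ {ε}) ∪ (FOLLOW(B) if ε ∈ FIRST(RHS), i.e. RHS ⇒* ε)
FIRST(y C) = { 'y' }
ε ∉ FIRST(y C), so FOLLOW(B) is not added.
PREDICT(B → y C) = { 'y' }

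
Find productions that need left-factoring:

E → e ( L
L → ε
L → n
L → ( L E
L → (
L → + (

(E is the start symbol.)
Left-factoring is needed when two productions for the same non-terminal
share a common prefix on the right-hand side.

Productions for L:
  L → ε
  L → n
  L → ( L E
  L → (
  L → + (

Found common prefix '(' in productions for L

Answer: Yes, L has productions with common prefix '('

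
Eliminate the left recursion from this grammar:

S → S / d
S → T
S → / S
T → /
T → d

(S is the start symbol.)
S is directly left-recursive. The standard transformation for
  A → A α₁ | ... | A α_m | β₁ | ... | β_n
is
  A  → β₁ A' | ... | β_n A'
  A' → α₁ A' | ... | α_m A' | ε

S → T becomes S → T S'
S → / S becomes S → / S S'
S → S / d becomes S' → / d S'
Add S' → ε

Productions for other non-terminals are unchanged:
  T → /
  T → d

Resulting grammar:
S → T S'
S → / S S'
S' → / d S'
S' → ε
T → /
T → d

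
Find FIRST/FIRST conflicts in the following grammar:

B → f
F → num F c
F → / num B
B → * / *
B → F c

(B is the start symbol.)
No FIRST/FIRST conflicts.

FIRST sets of the non-terminals at (or reachable through a nullable prefix from) the front of some alternative:
  FIRST(F) = { '/', 'num' }

Productions for B:
  B → f: FIRST = { 'f' }
  B → * / *: FIRST = { '*' }
  B → F c: FIRST = { '/', 'num' }
Productions for F:
  F → num F c: FIRST = { 'num' }
  F → / num B: FIRST = { '/' }

All alternatives of each non-terminal have pairwise disjoint FIRST sets.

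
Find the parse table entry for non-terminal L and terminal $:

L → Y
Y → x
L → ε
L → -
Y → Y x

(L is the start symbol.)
To find M[L, $], we find productions for L where $ is in the predict set (PREDICT(N → α) = (FIRST(α) \ {ε}) ∪ (FOLLOW(N) if α ⇒* ε)).

Relevant sets:
  FIRST(Y) = { 'x' }
  FOLLOW(L) = { $ }

L → Y: PREDICT = { 'x' }
L → ε: PREDICT = { $ }
  $ is in predict set, so this production goes in M[L, $]
L → -: PREDICT = { '-' }

M[L, $] = L → ε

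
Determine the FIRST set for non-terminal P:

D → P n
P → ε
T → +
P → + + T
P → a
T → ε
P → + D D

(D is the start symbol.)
From P → ε:
  - ε-production, so ε ∈ FIRST(P)
From P → + + T:
  - '+' is a terminal: add '+' and stop
From P → a:
  - a is a terminal: add 'a' and stop
From P → + D D:
  - '+' is a terminal: add '+' and stop

Collecting: FIRST(P) = { '+', 'a', ε }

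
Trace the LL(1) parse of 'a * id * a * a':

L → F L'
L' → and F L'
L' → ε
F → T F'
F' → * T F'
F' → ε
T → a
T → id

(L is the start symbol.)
LL(1) parsing maintains a stack (initially the start symbol over $) and the input. At each step: if the stack top is a terminal, match it against the current input token; if it is a non-terminal N, replace it with the RHS of M[N, lookahead] (the unique production whose predict set contains the lookahead).

Stack is shown with the top on the left.

Stack        Input             Action
-------------------------------------
L $          a * id * a * a $  output L → F L'
F L' $       a * id * a * a $  output F → T F'
T F' L' $    a * id * a * a $  output T → a
a F' L' $    a * id * a * a $  match 'a'
F' L' $      * id * a * a $    output F' → * T F'
* T F' L' $  * id * a * a $    match '*'
T F' L' $    id * a * a $      output T → id
id F' L' $   id * a * a $      match 'id'
F' L' $      * a * a $         output F' → * T F'
* T F' L' $  * a * a $         match '*'
T F' L' $    a * a $           output T → a
a F' L' $    a * a $           match 'a'
F' L' $      * a $             output F' → * T F'
* T F' L' $  * a $             match '*'
T F' L' $    a $               output T → a
a F' L' $    a $               match 'a'
F' L' $      $                 output F' → ε
L' $         $                 output L' → ε
$            $                 accept

The string is accepted.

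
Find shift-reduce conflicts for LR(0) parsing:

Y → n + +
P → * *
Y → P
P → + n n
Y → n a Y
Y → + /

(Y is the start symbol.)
No shift-reduce conflicts

A shift-reduce conflict occurs when an LR(0) state has both:
  - a complete (reduce) item [A → α .] (dot at the end), and
  - a shift item [B → β . c γ] (dot before a terminal).

Augment with Y' → Y and build the canonical LR(0) collection (I0 = CLOSURE({[Y' → . Y]}), then GOTO on every symbol after a dot until no new states appear). It has 14 states:
  I0: { [P → . * *], [P → . + n n], [Y → . + /], [Y → . P], [Y → . n + +], [Y → . n a Y], [Y' → . Y] }  — shift
  I1: { [P → * . *] }  — shift
  I2: { [P → + . n n], [Y → + . /] }  — shift
  I3: { [Y → P .] }  — reduce
  I4: { [Y' → Y .] }  — accept
  I5: { [Y → n . + +], [Y → n . a Y] }  — shift
  I6: { [Y → n + . +] }  — shift
  I7: { [P → . * *], [P → . + n n], [Y → . + /], [Y → . P], [Y → . n + +], [Y → . n a Y], [Y → n a . Y] }  — shift
  I8: { [Y → n a Y .] }  — reduce
  I9: { [Y → n + + .] }  — reduce
  I10: { [Y → + / .] }  — reduce
  I11: { [P → + n . n] }  — shift
  I12: { [P → + n n .] }  — reduce
  I13: { [P → * * .] }  — reduce

No state contains both a complete item and a shift item.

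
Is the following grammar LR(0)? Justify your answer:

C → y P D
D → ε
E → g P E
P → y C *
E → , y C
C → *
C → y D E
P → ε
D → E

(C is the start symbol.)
No. Shift-reduce conflict between [D → .] and [E → . , y C]

A grammar is LR(0) if no state in the canonical LR(0) collection has:
  - both a shift item (dot before a terminal) and a complete item (shift-reduce conflict), or
  - two or more complete items (reduce-reduce conflict; the accept item [C' → C .] counts as a complete item here).

Augment with C' → C and build the canonical LR(0) collection (I0 = CLOSURE({[C' → . C]}), then GOTO on every symbol after a dot until no new states appear). It has 18 states:
  I0: { [C → . *], [C → . y D E], [C → . y P D], [C' → . C] }  — shift
  I1: { [C → * .] }  — reduce
  I2: { [C' → C .] }  — accept
  I3: { [C → y . D E], [C → y . P D], [D → . E], [D → .], [E → . , y C], [E → . g P E], [P → . y C *], [P → .] }  — shift, 2 reduces
  I4: { [E → , . y C] }  — shift
  I5: { [C → y D . E], [E → . , y C], [E → . g P E] }  — shift
  I6: { [D → E .] }  — reduce
  I7: { [C → y P . D], [D → . E], [D → .], [E → . , y C], [E → . g P E] }  — shift, reduce
  I8: { [E → g . P E], [P → . y C *], [P → .] }  — shift, reduce
  I9: { [C → . *], [C → . y D E], [C → . y P D], [P → y . C *] }  — shift
  I10: { [P → y C . *] }  — shift
  I11: { [P → y C * .] }  — reduce
  I12: { [E → . , y C], [E → . g P E], [E → g P . E] }  — shift
  I13: { [E → g P E .] }  — reduce
  I14: { [C → y P D .] }  — reduce
  I15: { [C → y D E .] }  — reduce
  I16: { [C → . *], [C → . y D E], [C → . y P D], [E → , y . C] }  — shift
  I17: { [E → , y C .] }  — reduce

Conflict in state I3:
  Shift-reduce conflict between [D → .] and [E → . , y C]
So the grammar is NOT LR(0).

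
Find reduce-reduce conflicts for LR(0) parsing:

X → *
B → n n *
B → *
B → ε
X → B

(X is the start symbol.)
A reduce-reduce conflict occurs when an LR(0) state has two complete items [A → α .] and [B → β .] — both call for a reduction, and with no lookahead the parser cannot choose between them.

Augment with X' → X and build the canonical LR(0) collection (I0 = CLOSURE({[X' → . X]}), then GOTO on every symbol after a dot until no new states appear). It has 7 states:
  I0: { [B → . *], [B → . n n *], [B → .], [X → . *], [X → . B], [X' → . X] }  — shift, reduce
  I1: { [B → * .], [X → * .] }  — 2 reduces
  I2: { [X → B .] }  — reduce
  I3: { [X' → X .] }  — accept
  I4: { [B → n . n *] }  — shift
  I5: { [B → n n . *] }  — shift
  I6: { [B → n n * .] }  — reduce

I1 contains complete items [B → * .], [X → * .] — reduce-reduce conflict.

Answer: Yes — I1: [B → * .] vs [X → * .]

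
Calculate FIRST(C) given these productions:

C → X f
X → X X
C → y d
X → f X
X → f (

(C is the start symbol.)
To compute FIRST(C), examine every production with C on the left-hand side, reading each right-hand side left to right until a non-nullable symbol is reached.

FIRST sets of the other non-terminals involved (by the same procedure, iterated to a fixed point):
  FIRST(X) = { 'f' }

From C → X f:
  - X is a non-terminal: add FIRST(X) \ {ε} = { 'f' }
    X is not nullable, so stop
From C → y d:
  - y is a terminal: add 'y' and stop

Collecting: FIRST(C) = { 'f', 'y' }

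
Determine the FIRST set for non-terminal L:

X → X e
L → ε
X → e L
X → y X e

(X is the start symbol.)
To compute FIRST(L), examine every production with L on the left-hand side, reading each right-hand side left to right until a non-nullable symbol is reached.

From L → ε:
  - ε-production, so ε ∈ FIRST(L)

Collecting: FIRST(L) = { ε }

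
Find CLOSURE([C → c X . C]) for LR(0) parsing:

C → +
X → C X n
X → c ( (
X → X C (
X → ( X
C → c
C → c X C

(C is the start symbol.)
To compute CLOSURE, for each item [A → α.Bβ] where B is a non-terminal, add [B → .γ] for all productions B → γ; repeat for the newly added items until nothing changes.

Start with: [C → c X . C]
  [C → c X . C] has the dot before C: add [C → . +], [C → . c], [C → . c X C]
No further items can be added.

CLOSURE = { [C → . +], [C → . c X C], [C → . c], [C → c X . C] }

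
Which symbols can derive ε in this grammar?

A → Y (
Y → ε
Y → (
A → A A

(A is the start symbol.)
{ 'Y' }

A non-terminal is nullable if it can derive ε (the empty string): either it has an ε-production, or it has a production whose right-hand side consists entirely of nullable non-terminals.

ε-productions: Y → ε
So Y is immediately nullable.
No further non-terminal can be added: every production for the remaining non-terminals contains a terminal or a non-nullable non-terminal.
Nullable = { 'Y' }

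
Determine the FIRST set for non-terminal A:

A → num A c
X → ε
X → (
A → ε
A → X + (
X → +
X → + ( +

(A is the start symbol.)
{ '(', '+', 'num', ε }

To compute FIRST(A), examine every production with A on the left-hand side, reading each right-hand side left to right until a non-nullable symbol is reached.

FIRST sets of the other non-terminals involved (by the same procedure, iterated to a fixed point):
  FIRST(X) = { '(', '+', ε }

From A → num A c:
  - num is a terminal: add 'num' and stop
From A → ε:
  - ε-production, so ε ∈ FIRST(A)
From A → X + (:
  - X is a non-terminal: add FIRST(X) \ {ε} = { '(', '+' }
    X is nullable, so continue to the next symbol
  - '+' is a terminal: add '+' and stop

Collecting: FIRST(A) = { '(', '+', 'num', ε }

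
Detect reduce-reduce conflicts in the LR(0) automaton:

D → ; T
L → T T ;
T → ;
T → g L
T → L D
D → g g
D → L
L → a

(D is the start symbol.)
Yes — I14: [L → T T ; .] vs [T → ; .]

A reduce-reduce conflict occurs when an LR(0) state has two complete items [A → α .] and [B → β .] — both call for a reduction, and with no lookahead the parser cannot choose between them.

Augment with D' → D and build the canonical LR(0) collection (I0 = CLOSURE({[D' → . D]}), then GOTO on every symbol after a dot until no new states appear). It has 16 states:
  I0: { [D → . ; T], [D → . L], [D → . g g], [D' → . D], [L → . T T ;], [L → . a], [T → . ;], [T → . L D], [T → . g L] }  — shift
  I1: { [D → ; . T], [L → . T T ;], [L → . a], [T → . ;], [T → . L D], [T → . g L], [T → ; .] }  — shift, reduce
  I2: { [D' → D .] }  — accept
  I3: { [D → . ; T], [D → . L], [D → . g g], [D → L .], [L → . T T ;], [L → . a], [T → . ;], [T → . L D], [T → . g L], [T → L . D] }  — shift, reduce
  I4: { [L → . T T ;], [L → . a], [L → T . T ;], [T → . ;], [T → . L D], [T → . g L] }  — shift
  I5: { [L → a .] }  — reduce
  I6: { [D → g . g], [L → . T T ;], [L → . a], [T → . ;], [T → . L D], [T → . g L], [T → g . L] }  — shift
  I7: { [T → ; .] }  — reduce
  I8: { [D → . ; T], [D → . L], [D → . g g], [L → . T T ;], [L → . a], [T → . ;], [T → . L D], [T → . g L], [T → L . D], [T → g L .] }  — shift, reduce
  I9: { [D → g g .], [L → . T T ;], [L → . a], [T → . ;], [T → . L D], [T → . g L], [T → g . L] }  — shift, reduce
  I10: { [L → . T T ;], [L → . a], [T → . ;], [T → . L D], [T → . g L], [T → g . L] }  — shift
  I11: { [T → L D .] }  — reduce
  I12: { [D → . ; T], [D → . L], [D → . g g], [L → . T T ;], [L → . a], [T → . ;], [T → . L D], [T → . g L], [T → L . D] }  — shift
  I13: { [L → . T T ;], [L → . a], [L → T . T ;], [L → T T . ;], [T → . ;], [T → . L D], [T → . g L] }  — shift
  I14: { [L → T T ; .], [T → ; .] }  — 2 reduces
  I15: { [D → ; T .], [L → . T T ;], [L → . a], [L → T . T ;], [T → . ;], [T → . L D], [T → . g L] }  — shift, reduce

I14 contains complete items [L → T T ; .], [T → ; .] — reduce-reduce conflict.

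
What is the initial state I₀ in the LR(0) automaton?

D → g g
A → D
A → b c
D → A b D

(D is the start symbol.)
First, augment the grammar with D' → D
I₀ = CLOSURE({ [D' → . D] }):
  [D' → . D] has the dot before D: add [D → . g g], [D → . A b D]
  [D → . A b D] has the dot before A: add [A → . D], [A → . b c]
No further items can be added.

I₀ = { [A → . D], [A → . b c], [D → . A b D], [D → . g g], [D' → . D] }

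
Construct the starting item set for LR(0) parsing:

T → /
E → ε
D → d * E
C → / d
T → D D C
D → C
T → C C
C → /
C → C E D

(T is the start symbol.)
{ [C → . / d], [C → . /], [C → . C E D], [D → . C], [D → . d * E], [T → . /], [T → . C C], [T → . D D C], [T' → . T] }

First, augment the grammar with T' → T
I₀ = CLOSURE({ [T' → . T] }):
  [T' → . T] has the dot before T: add [T → . /], [T → . D D C], [T → . C C]
  [T → . D D C] has the dot before D: add [D → . d * E], [D → . C]
  [T → . C C] has the dot before C: add [C → . / d], [C → . /], [C → . C E D]
No further items can be added.

I₀ = { [C → . / d], [C → . /], [C → . C E D], [D → . C], [D → . d * E], [T → . /], [T → . C C], [T → . D D C], [T' → . T] }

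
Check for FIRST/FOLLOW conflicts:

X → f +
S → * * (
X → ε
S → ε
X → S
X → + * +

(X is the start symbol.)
A FIRST/FOLLOW conflict occurs when a non-terminal N has a nullable alternative N → β (β ⇒* ε) and another alternative N → α with FIRST(α) ∩ FOLLOW(N) ≠ ∅: on such a lookahead the parser cannot decide between expanding α and letting N vanish via β.

Nullable non-terminals: S, X.
FIRST sets used below: FIRST(S) = { '*', ε }

S: nullable alternative(s) S → ε; FOLLOW(S) = { $ }
  S → * * (: FIRST \ {ε} = { '*' } — disjoint from FOLLOW(S)
  S → ε: FIRST \ {ε} = { } — this is the only nullable alternative, skip

X: nullable alternative(s) X → ε, X → S; FOLLOW(X) = { $ }
  X → f +: FIRST \ {ε} = { 'f' } — disjoint from FOLLOW(X)
  X → ε: FIRST \ {ε} = { } — disjoint from FOLLOW(X)
  X → S: FIRST \ {ε} = { '*' } — disjoint from FOLLOW(X)
  X → + * +: FIRST \ {ε} = { '+' } — disjoint from FOLLOW(X)

No FIRST/FOLLOW conflicts found.

Answer: No FIRST/FOLLOW conflicts.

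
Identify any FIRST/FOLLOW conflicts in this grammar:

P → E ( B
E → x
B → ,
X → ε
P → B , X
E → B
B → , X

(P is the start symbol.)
No FIRST/FOLLOW conflicts.

A FIRST/FOLLOW conflict occurs when a non-terminal N has a nullable alternative N → β (β ⇒* ε) and another alternative N → α with FIRST(α) ∩ FOLLOW(N) ≠ ∅: on such a lookahead the parser cannot decide between expanding α and letting N vanish via β.

Nullable non-terminals: X.
X has a nullable alternative but only one production, so nothing to check.

B, E, P have no nullable alternative, so no FIRST/FOLLOW check is needed there.

No FIRST/FOLLOW conflicts found.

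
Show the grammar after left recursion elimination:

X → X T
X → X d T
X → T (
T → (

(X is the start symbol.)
X is directly left-recursive. The standard transformation for
  A → A α₁ | ... | A α_m | β₁ | ... | β_n
is
  A  → β₁ A' | ... | β_n A'
  A' → α₁ A' | ... | α_m A' | ε

X → T ( becomes X → T ( X'
X → X T becomes X' → T X'
X → X d T becomes X' → d T X'
Add X' → ε

Productions for other non-terminals are unchanged:
  T → (

Resulting grammar:
X → T ( X'
X' → T X'
X' → d T X'
X' → ε
T → (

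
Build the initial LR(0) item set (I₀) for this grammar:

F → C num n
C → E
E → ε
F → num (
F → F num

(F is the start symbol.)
First, augment the grammar with F' → F
I₀ = CLOSURE({ [F' → . F] }):
  [F' → . F] has the dot before F: add [F → . C num n], [F → . num (], [F → . F num]
  [F → . C num n] has the dot before C: add [C → . E]
  [C → . E] has the dot before E: add [E → .]
No further items can be added.

I₀ = { [C → . E], [E → .], [F → . C num n], [F → . F num], [F → . num (], [F' → . F] }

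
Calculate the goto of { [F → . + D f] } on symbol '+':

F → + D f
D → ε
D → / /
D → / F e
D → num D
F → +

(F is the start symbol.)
{ [D → . / /], [D → . / F e], [D → . num D], [D → .], [F → + . D f] }

GOTO(I, '+') = CLOSURE({ [A → αX.β] : [A → α.Xβ] ∈ I, X = '+' })

Items with dot before '+', with the dot advanced:
  [F → . + D f] → [F → + . D f]
Closure of the advanced items:
  [F → + . D f] has the dot before D: add [D → .], [D → . / /], [D → . / F e], [D → . num D]

GOTO = { [D → . / /], [D → . / F e], [D → . num D], [D → .], [F → + . D f] }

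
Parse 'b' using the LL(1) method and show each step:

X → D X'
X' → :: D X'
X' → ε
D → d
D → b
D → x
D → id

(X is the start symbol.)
Stack is shown with the top on the left.

Stack   Input  Action
---------------------
X $     b $    output X → D X'
D X' $  b $    output D → b
b X' $  b $    match 'b'
X' $    $      output X' → ε
$       $      accept

The string is accepted.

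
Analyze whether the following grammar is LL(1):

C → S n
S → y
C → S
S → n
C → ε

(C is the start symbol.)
A grammar is LL(1) if for each non-terminal N with multiple productions, the predict sets of those productions are pairwise disjoint, where PREDICT(N → α) = (FIRST(α) \ {ε}) ∪ (FOLLOW(N) if α ⇒* ε).

Relevant sets:
  FIRST(S) = { 'n', 'y' }
  FOLLOW(C) = { $ }

For C:
  PREDICT(C → S n) = { 'n', 'y' }
  PREDICT(C → S) = { 'n', 'y' }
  PREDICT(C → ε) = { $ }
For S:
  PREDICT(S → y) = { 'y' }
  PREDICT(S → n) = { 'n' }

Conflict found: Predict set conflict for C: { 'n', 'y' }
The grammar is NOT LL(1).

Answer: No. Predict set conflict for C: { 'n', 'y' }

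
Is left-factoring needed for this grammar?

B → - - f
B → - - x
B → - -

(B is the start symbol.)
Left-factoring is needed when two productions for the same non-terminal
share a common prefix on the right-hand side.

Productions for B:
  B → - - f
  B → - - x
  B → - -

Found common prefix '- -' in productions for B

Answer: Yes, B has productions with common prefix '- -'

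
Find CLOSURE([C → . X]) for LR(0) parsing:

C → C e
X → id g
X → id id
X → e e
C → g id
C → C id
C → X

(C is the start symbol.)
Start with: [C → . X]
  [C → . X] has the dot before X: add [X → . id g], [X → . id id], [X → . e e]
No further items can be added.

CLOSURE = { [C → . X], [X → . e e], [X → . id g], [X → . id id] }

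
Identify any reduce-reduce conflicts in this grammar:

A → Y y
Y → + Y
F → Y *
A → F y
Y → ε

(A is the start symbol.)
Augment with A' → A and build the canonical LR(0) collection (I0 = CLOSURE({[A' → . A]}), then GOTO on every symbol after a dot until no new states appear). It has 9 states:
  I0: { [A → . F y], [A → . Y y], [A' → . A], [F → . Y *], [Y → . + Y], [Y → .] }  — shift, reduce
  I1: { [Y → + . Y], [Y → . + Y], [Y → .] }  — shift, reduce
  I2: { [A' → A .] }  — accept
  I3: { [A → F . y] }  — shift
  I4: { [A → Y . y], [F → Y . *] }  — shift
  I5: { [F → Y * .] }  — reduce
  I6: { [A → Y y .] }  — reduce
  I7: { [A → F y .] }  — reduce
  I8: { [Y → + Y .] }  — reduce

No state contains more than one complete item.

Answer: No reduce-reduce conflicts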